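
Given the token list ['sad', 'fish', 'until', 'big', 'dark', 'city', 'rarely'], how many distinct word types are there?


Listing all tokens and tracking unique types:
  Token 1: 'sad' -> NEW (unique so far: 1)
  Token 2: 'fish' -> NEW (unique so far: 2)
  Token 3: 'until' -> NEW (unique so far: 3)
  Token 4: 'big' -> NEW (unique so far: 4)
  Token 5: 'dark' -> NEW (unique so far: 5)
  Token 6: 'city' -> NEW (unique so far: 6)
  Token 7: 'rarely' -> NEW (unique so far: 7)
Unique types: ('big', 'city', 'dark', 'fish', 'rarely', 'sad', 'until')
Vocabulary size: 7

7


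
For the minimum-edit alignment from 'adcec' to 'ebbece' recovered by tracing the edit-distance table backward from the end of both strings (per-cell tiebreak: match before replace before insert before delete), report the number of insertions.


Edit distance = 4. Backtracking from cell (5, 6) with preference match > replace > insert > delete,
then listing the resulting alignment 'adcec' -> 'ebbece' left to right:
  Step 1: replace a->e
  Step 2: replace d->b
  Step 3: replace c->b
  Step 4: keep 'e'
  Step 5: keep 'c'
  Step 6: insert 'e' [insertion #1]
Total insertions: 1

1


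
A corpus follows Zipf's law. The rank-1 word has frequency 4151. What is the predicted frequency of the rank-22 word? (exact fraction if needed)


Zipf's law: freq(rank) = f1 / rank
f1 = 4151, rank = 22
freq = 4151 / 22
GCD(4151, 22) = 1
Simplified: 4151/22

4151/22


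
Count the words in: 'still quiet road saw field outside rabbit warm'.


Counting words by splitting on spaces:
  Word 1: 'still'
  Word 2: 'quiet'
  Word 3: 'road'
  Word 4: 'saw'
  Word 5: 'field'
  Word 6: 'outside'
  Word 7: 'rabbit'
  Word 8: 'warm'
Total words: 8

8


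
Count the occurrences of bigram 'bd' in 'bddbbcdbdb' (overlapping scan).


Scanning 'bddbbcdbdb' for bigram 'bd':
  Position 0: 'bd' -> MATCH
  Position 1: 'dd' -> no
  Position 2: 'db' -> no
  Position 3: 'bb' -> no
  Position 4: 'bc' -> no
  Position 5: 'cd' -> no
  Position 6: 'db' -> no
  Position 7: 'bd' -> MATCH
  Position 8: 'db' -> no
Total matches: 2

2


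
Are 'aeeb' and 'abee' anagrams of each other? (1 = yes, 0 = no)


Sort characters of 'aeeb': 'abee'
Sort characters of 'abee': 'abee'
Sorted forms match -> they ARE anagrams
Result: 1

1


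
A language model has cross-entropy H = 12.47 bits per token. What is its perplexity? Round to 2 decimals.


Perplexity formula: PP = 2^H
H = 12.47
PP = 2^12.47
Decompose: 2^12.47 = 2^12 * 2^0.47
2^12 = 4096, 2^0.47 ~ 1.3851095
PP ~ 4096 * 1.3851095 = 5673.4085120
Rounded to 2 decimals: 5673.41

5673.41


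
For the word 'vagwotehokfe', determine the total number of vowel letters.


Scanning each character of 'vagwotehokfe':
  Position 1: 'v' -> consonant (running count: 0)
  Position 2: 'a' -> vowel (running count: 1)
  Position 3: 'g' -> consonant (running count: 1)
  Position 4: 'w' -> consonant (running count: 1)
  Position 5: 'o' -> vowel (running count: 2)
  Position 6: 't' -> consonant (running count: 2)
  Position 7: 'e' -> vowel (running count: 3)
  Position 8: 'h' -> consonant (running count: 3)
  Position 9: 'o' -> vowel (running count: 4)
  Position 10: 'k' -> consonant (running count: 4)
  Position 11: 'f' -> consonant (running count: 4)
  Position 12: 'e' -> vowel (running count: 5)
Total vowels: 5

5


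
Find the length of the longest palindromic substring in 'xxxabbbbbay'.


Scanning 'xxxabbbbbay' for palindromic substrings.
Substring at positions 3-9: 'abbbbba'.
Check: reverse('abbbbba') = 'abbbbba' -> palindrome confirmed.
Neighbouring characters ('x' / 'y') break symmetry, so it cannot extend further.
No longer palindromic substring exists; longest length = 7

7


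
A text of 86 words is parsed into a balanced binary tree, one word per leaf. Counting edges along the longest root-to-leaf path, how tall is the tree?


In a balanced binary tree with n leaves the deepest leaf is ceil(log2(n)) edges below the root.
log2(86) = 6.4263
ceil(6.4263) = 7
height (edges) = 7

7


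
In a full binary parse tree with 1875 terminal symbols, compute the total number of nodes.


Leaf nodes (terminals): 1875
Internal nodes = n - 1 = 1875 - 1 = 1874
Total = leaves + internal = 1875 + 1874 = 3749

3749


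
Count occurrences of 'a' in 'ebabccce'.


Scanning 'ebabccce' for 'a':
  Position 2: 'a' -> MATCH (count: 1)
Total occurrences of 'a': 1

1


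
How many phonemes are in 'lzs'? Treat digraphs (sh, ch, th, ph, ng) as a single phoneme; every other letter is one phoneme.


Parsing 'lzs' greedily, digraphs first:
  'l' -> consonant phoneme (phonemes so far: 1)
  'z' -> consonant phoneme (phonemes so far: 2)
  's' -> consonant phoneme (phonemes so far: 3)
Total phonemes: 3

3


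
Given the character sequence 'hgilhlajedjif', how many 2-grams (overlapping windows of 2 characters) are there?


String 'hgilhlajedjif' has length L = 13.
Number of overlapping n-grams = L - n + 1
Substituting: 13 - 2 + 1 = 12

12


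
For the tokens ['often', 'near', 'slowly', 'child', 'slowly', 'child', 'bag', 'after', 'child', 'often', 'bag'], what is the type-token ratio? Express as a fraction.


Tokens: 11
Unique types: ('after', 'bag', 'child', 'near', 'often', 'slowly') = 6
TTR = 6/11
Already in lowest terms.

6/11


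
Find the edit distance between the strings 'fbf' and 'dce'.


Building DP table for s1='fbf' (len 3) and s2='dce' (len 3):
       d  c  e
    0  1  2  3
  f 1  1  2  3
  b 2  2  2  3
  f 3  3  3  3
Edit distance = dp[3][3] = 3

3


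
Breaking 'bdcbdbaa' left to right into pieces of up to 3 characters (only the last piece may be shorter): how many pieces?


'bdcbdbaa' has 8 characters.
Chunking with max size 3:
  Chunk 1: 'bdc' (positions 0-2)
  Chunk 2: 'bdb' (positions 3-5)
  Chunk 3: 'aa' (positions 6-7)
Total chunks: ceil(8 / 3) = 3

3


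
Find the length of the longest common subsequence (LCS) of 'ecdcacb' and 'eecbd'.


DP table for LCS of 'ecdcacb' and 'eecbd':
       e  e  c  b  d
    0  0  0  0  0  0
  e 0  1  1  1  1  1
  c 0  1  1  2  2  2
  d 0  1  1  2  2  3
  c 0  1  1  2  2  3
  a 0  1  1  2  2  3
  c 0  1  1  2  2  3
  b 0  1  1  2  3  3
LCS: 'ecd'
LCS length = 3

3


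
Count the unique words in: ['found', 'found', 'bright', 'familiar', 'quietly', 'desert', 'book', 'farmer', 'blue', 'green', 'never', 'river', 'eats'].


Listing all tokens and tracking unique types:
  Token 1: 'found' -> NEW (unique so far: 1)
  Token 2: 'found' -> duplicate (unique so far: 1)
  Token 3: 'bright' -> NEW (unique so far: 2)
  Token 4: 'familiar' -> NEW (unique so far: 3)
  Token 5: 'quietly' -> NEW (unique so far: 4)
  Token 6: 'desert' -> NEW (unique so far: 5)
  Token 7: 'book' -> NEW (unique so far: 6)
  Token 8: 'farmer' -> NEW (unique so far: 7)
  Token 9: 'blue' -> NEW (unique so far: 8)
  Token 10: 'green' -> NEW (unique so far: 9)
  Token 11: 'never' -> NEW (unique so far: 10)
  Token 12: 'river' -> NEW (unique so far: 11)
  Token 13: 'eats' -> NEW (unique so far: 12)
Unique types: ('blue', 'book', 'bright', 'desert', 'eats', 'familiar', 'farmer', 'found', 'green', 'never', 'quietly', 'river')
Vocabulary size: 12

12


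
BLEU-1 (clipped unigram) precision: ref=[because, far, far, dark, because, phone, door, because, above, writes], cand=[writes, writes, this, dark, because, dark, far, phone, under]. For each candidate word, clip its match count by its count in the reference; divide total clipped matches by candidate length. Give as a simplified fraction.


Reference word counts: {'above': 1, 'because': 3, 'dark': 1, 'door': 1, 'far': 2, 'phone': 1, 'writes': 1}
Checking each candidate word (with clipping):
  'writes' -> in reference (ref count 1, used 1/1) -> match (matches: 1)
  'writes' -> ref count 1 already used up (1/1) -> clipped, no match (matches: 1)
  'this' -> not in reference -> no match (matches: 1)
  'dark' -> in reference (ref count 1, used 1/1) -> match (matches: 2)
  'because' -> in reference (ref count 3, used 1/3) -> match (matches: 3)
  'dark' -> ref count 1 already used up (1/1) -> clipped, no match (matches: 3)
  'far' -> in reference (ref count 2, used 1/2) -> match (matches: 4)
  'phone' -> in reference (ref count 1, used 1/1) -> match (matches: 5)
  'under' -> not in reference -> no match (matches: 5)
Clipped matches: 5, Candidate length: 9
Precision = 5/9

5/9


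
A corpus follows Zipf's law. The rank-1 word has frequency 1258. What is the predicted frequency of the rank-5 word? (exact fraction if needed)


Zipf's law: freq(rank) = f1 / rank
f1 = 1258, rank = 5
freq = 1258 / 5
GCD(1258, 5) = 1
Simplified: 1258/5

1258/5


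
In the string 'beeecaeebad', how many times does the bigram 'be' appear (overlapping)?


Scanning 'beeecaeebad' for bigram 'be':
  Position 0: 'be' -> MATCH
  Position 1: 'ee' -> no
  Position 2: 'ee' -> no
  Position 3: 'ec' -> no
  Position 4: 'ca' -> no
  Position 5: 'ae' -> no
  Position 6: 'ee' -> no
  Position 7: 'eb' -> no
  Position 8: 'ba' -> no
  Position 9: 'ad' -> no
Total matches: 1

1


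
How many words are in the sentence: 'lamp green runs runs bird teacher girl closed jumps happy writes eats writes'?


Counting words by splitting on spaces:
  Word 1: 'lamp'
  Word 2: 'green'
  Word 3: 'runs'
  Word 4: 'runs'
  Word 5: 'bird'
  Word 6: 'teacher'
  Word 7: 'girl'
  Word 8: 'closed'
  Word 9: 'jumps'
  Word 10: 'happy'
  Word 11: 'writes'
  Word 12: 'eats'
  Word 13: 'writes'
Total words: 13

13


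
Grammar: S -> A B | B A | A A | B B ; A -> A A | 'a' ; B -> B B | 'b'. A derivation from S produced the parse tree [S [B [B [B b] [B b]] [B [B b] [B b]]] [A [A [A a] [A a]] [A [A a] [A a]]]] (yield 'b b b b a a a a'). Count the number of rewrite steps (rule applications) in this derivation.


Every bracketed nonterminal node [X ...] in the tree is produced by exactly one rule application.
Reading the tree off as a leftmost derivation:
  Step 1: S  =>  B A   (applied S -> B A)
  Step 2: B A  =>  B B A   (applied B -> B B)
  Step 3: B B A  =>  B B B A   (applied B -> B B)
  Step 4: B B B A  =>  b B B A   (applied B -> b)
  Step 5: b B B A  =>  b b B A   (applied B -> b)
  Step 6: b b B A  =>  b b B B A   (applied B -> B B)
  Step 7: b b B B A  =>  b b b B A   (applied B -> b)
  Step 8: b b b B A  =>  b b b b A   (applied B -> b)
  Step 9: b b b b A  =>  b b b b A A   (applied A -> A A)
  Step 10: b b b b A A  =>  b b b b A A A   (applied A -> A A)
  Step 11: b b b b A A A  =>  b b b b a A A   (applied A -> a)
  Step 12: b b b b a A A  =>  b b b b a a A   (applied A -> a)
  Step 13: b b b b a a A  =>  b b b b a a A A   (applied A -> A A)
  Step 14: b b b b a a A A  =>  b b b b a a a A   (applied A -> a)
  Step 15: b b b b a a a A  =>  b b b b a a a a   (applied A -> a)
Final yield: b b b b a a a a
Total rewrite steps: 15

15


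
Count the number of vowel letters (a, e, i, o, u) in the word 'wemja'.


Scanning each character of 'wemja':
  Position 1: 'w' -> consonant (running count: 0)
  Position 2: 'e' -> vowel (running count: 1)
  Position 3: 'm' -> consonant (running count: 1)
  Position 4: 'j' -> consonant (running count: 1)
  Position 5: 'a' -> vowel (running count: 2)
Total vowels: 2

2


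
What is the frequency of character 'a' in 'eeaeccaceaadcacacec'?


Scanning 'eeaeccaceaadcacacec' for 'a':
  Position 2: 'a' -> MATCH (count: 1)
  Position 6: 'a' -> MATCH (count: 2)
  Position 9: 'a' -> MATCH (count: 3)
  Position 10: 'a' -> MATCH (count: 4)
  Position 13: 'a' -> MATCH (count: 5)
  Position 15: 'a' -> MATCH (count: 6)
Total occurrences of 'a': 6

6


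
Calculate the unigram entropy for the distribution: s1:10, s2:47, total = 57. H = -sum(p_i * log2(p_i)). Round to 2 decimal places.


Computing entropy H = -sum(p_i * log2(p_i)):
  s1: p = 10/57 = 0.1754, -p*log2(p) = 0.4405
  s2: p = 47/57 = 0.8246, -p*log2(p) = 0.2295
H = sum of terms = 0.6700
Rounded to 2 decimals: 0.67

0.67


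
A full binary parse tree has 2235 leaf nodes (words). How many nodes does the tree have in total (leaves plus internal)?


Leaf nodes (terminals): 2235
Internal nodes = n - 1 = 2235 - 1 = 2234
Total = leaves + internal = 2235 + 2234 = 4469

4469


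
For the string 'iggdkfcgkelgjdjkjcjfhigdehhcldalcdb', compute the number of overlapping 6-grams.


String 'iggdkfcgkelgjdjkjcjfhigdehhcldalcdb' has length L = 35.
Number of overlapping n-grams = L - n + 1
Substituting: 35 - 6 + 1 = 30

30


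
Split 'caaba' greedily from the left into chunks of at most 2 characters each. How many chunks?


'caaba' has 5 characters.
Chunking with max size 2:
  Chunk 1: 'ca' (positions 0-1)
  Chunk 2: 'ab' (positions 2-3)
  Chunk 3: 'a' (positions 4-4)
Total chunks: ceil(5 / 2) = 3

3


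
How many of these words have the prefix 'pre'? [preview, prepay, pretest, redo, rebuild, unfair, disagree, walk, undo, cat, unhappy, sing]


Checking each word for prefix 'pre':
  'preview' -> YES, starts with 'pre' (count: 1)
  'prepay' -> YES, starts with 'pre' (count: 2)
  'pretest' -> YES, starts with 'pre' (count: 3)
  'redo' -> no (count: 3)
  'rebuild' -> no (count: 3)
  'unfair' -> no (count: 3)
  'disagree' -> no (count: 3)
  'walk' -> no (count: 3)
  'undo' -> no (count: 3)
  'cat' -> no (count: 3)
  'unhappy' -> no (count: 3)
  'sing' -> no (count: 3)
Total with prefix 'pre': 3

3


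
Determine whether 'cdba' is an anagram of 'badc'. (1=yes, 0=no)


Sort characters of 'cdba': 'abcd'
Sort characters of 'badc': 'abcd'
Sorted forms match -> they ARE anagrams
Result: 1

1


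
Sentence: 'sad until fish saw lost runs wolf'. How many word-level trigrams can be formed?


Word trigrams from [7] words:
  Trigram 1: (sad until fish)
  Trigram 2: (until fish saw)
  Trigram 3: (fish saw lost)
  Trigram 4: (saw lost runs)
  Trigram 5: (lost runs wolf)
Total word trigrams: 7 - 2 = 5

5


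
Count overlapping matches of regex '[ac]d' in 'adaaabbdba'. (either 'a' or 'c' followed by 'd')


Pattern: [ac]d means either 'a' or 'c' followed by 'd'.
Scanning 'adaaabbdba' position-by-position:
  Pos 0: window 'ad' -> MATCH
  Pos 1: window 'da' -> no
  Pos 2: window 'aa' -> no
  Pos 3: window 'aa' -> no
  Pos 4: window 'ab' -> no
  Pos 5: window 'bb' -> no
  Pos 6: window 'bd' -> no
  Pos 7: window 'db' -> no
  Pos 8: window 'ba' -> no
  Pos 9: window 'a' -> no
Total matches: 1

1


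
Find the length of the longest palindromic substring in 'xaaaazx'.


Scanning 'xaaaazx' for palindromic substrings.
Substring at positions 1-4: 'aaaa'.
Check: reverse('aaaa') = 'aaaa' -> palindrome confirmed.
Neighbouring characters ('x' / 'z') break symmetry, so it cannot extend further.
No longer palindromic substring exists; longest length = 4

4


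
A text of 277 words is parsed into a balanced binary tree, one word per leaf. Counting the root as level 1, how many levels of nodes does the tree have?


In a balanced binary tree with n leaves the deepest leaf is ceil(log2(n)) edges below the root,
so counting node levels inclusive of root and leaves gives ceil(log2(n)) + 1 levels.
log2(277) = 8.1137
ceil(8.1137) = 9
levels = 9 + 1 = 10

10


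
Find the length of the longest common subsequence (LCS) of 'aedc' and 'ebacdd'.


DP table for LCS of 'aedc' and 'ebacdd':
       e  b  a  c  d  d
    0  0  0  0  0  0  0
  a 0  0  0  1  1  1  1
  e 0  1  1  1  1  1  1
  d 0  1  1  1  1  2  2
  c 0  1  1  1  2  2  2
LCS: 'ad'
LCS length = 2

2


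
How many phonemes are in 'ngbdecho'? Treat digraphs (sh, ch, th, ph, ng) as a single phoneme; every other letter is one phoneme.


Parsing 'ngbdecho' greedily, digraphs first:
  'ng' -> digraph (1 consonant phoneme) (phonemes so far: 1)
  'b' -> consonant phoneme (phonemes so far: 2)
  'd' -> consonant phoneme (phonemes so far: 3)
  'e' -> vowel phoneme (phonemes so far: 4)
  'ch' -> digraph (1 consonant phoneme) (phonemes so far: 5)
  'o' -> vowel phoneme (phonemes so far: 6)
Total phonemes: 6

6


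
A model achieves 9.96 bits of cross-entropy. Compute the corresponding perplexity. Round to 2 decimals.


Perplexity formula: PP = 2^H
H = 9.96
PP = 2^9.96
Decompose: 2^9.96 = 2^9 * 2^0.96
2^9 = 512, 2^0.96 ~ 1.9453099
PP ~ 512 * 1.9453099 = 995.9986688
Rounded to 2 decimals: 996.00

996.00


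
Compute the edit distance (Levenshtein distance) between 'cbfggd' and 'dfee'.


Building DP table for s1='cbfggd' (len 6) and s2='dfee' (len 4):
       d  f  e  e
    0  1  2  3  4
  c 1  1  2  3  4
  b 2  2  2  3  4
  f 3  3  2  3  4
  g 4  4  3  3  4
  g 5  5  4  4  4
  d 6  5  5  5  5
Edit distance = dp[6][4] = 5

5


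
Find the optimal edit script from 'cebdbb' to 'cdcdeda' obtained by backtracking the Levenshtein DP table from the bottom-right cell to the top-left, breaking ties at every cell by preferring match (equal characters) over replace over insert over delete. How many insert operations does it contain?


Edit distance = 5. Backtracking from cell (6, 7) with preference match > replace > insert > delete,
then listing the resulting alignment 'cebdbb' -> 'cdcdeda' left to right:
  Step 1: keep 'c'
  Step 2: replace e->d
  Step 3: replace b->c
  Step 4: keep 'd'
  Step 5: insert 'e' [insertion #1]
  Step 6: replace b->d
  Step 7: replace b->a
Total insertions: 1

1


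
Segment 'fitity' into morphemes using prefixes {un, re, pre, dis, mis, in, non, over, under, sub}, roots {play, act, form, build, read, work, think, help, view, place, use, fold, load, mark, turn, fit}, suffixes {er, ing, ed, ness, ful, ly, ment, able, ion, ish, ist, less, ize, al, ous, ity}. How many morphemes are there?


Segmenting 'fitity' against the inventory:
  'fit' -> root (morpheme 1)
  'ity' -> suffix (morpheme 2)
Total morphemes: 2

2


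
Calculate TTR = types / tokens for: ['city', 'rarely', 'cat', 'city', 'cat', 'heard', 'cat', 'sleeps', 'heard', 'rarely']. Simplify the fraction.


Tokens: 10
Unique types: ('cat', 'city', 'heard', 'rarely', 'sleeps') = 5
TTR = 5/10
Simplify: divide both by 5 -> 1/2
TTR = 1/2

1/2


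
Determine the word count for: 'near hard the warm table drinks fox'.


Counting words by splitting on spaces:
  Word 1: 'near'
  Word 2: 'hard'
  Word 3: 'the'
  Word 4: 'warm'
  Word 5: 'table'
  Word 6: 'drinks'
  Word 7: 'fox'
Total words: 7

7


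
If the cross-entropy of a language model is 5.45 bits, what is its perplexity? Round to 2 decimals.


Perplexity formula: PP = 2^H
H = 5.45
PP = 2^5.45
Decompose: 2^5.45 = 2^5 * 2^0.45
2^5 = 32, 2^0.45 ~ 1.3660403
PP ~ 32 * 1.3660403 = 43.7132896
Rounded to 2 decimals: 43.71

43.71


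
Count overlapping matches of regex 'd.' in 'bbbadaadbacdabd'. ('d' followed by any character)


Pattern: d. means 'd' followed by any character.
Scanning 'bbbadaadbacdabd' position-by-position:
  Pos 0: window 'bb' -> no
  Pos 1: window 'bb' -> no
  Pos 2: window 'ba' -> no
  Pos 3: window 'ad' -> no
  Pos 4: window 'da' -> MATCH
  Pos 5: window 'aa' -> no
  Pos 6: window 'ad' -> no
  Pos 7: window 'db' -> MATCH
  Pos 8: window 'ba' -> no
  Pos 9: window 'ac' -> no
  Pos 10: window 'cd' -> no
  Pos 11: window 'da' -> MATCH
  Pos 12: window 'ab' -> no
  Pos 13: window 'bd' -> no
  Pos 14: window 'd' -> no
Total matches: 3

3


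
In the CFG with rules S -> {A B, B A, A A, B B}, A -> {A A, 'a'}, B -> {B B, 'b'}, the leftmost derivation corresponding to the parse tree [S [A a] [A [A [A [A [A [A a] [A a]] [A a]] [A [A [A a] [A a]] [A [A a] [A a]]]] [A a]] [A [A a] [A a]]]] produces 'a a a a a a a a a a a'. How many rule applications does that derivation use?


Every bracketed nonterminal node [X ...] in the tree is produced by exactly one rule application.
Reading the tree off as a leftmost derivation:
  Step 1: S  =>  A A   (applied S -> A A)
  Step 2: A A  =>  a A   (applied A -> a)
  Step 3: a A  =>  a A A   (applied A -> A A)
  Step 4: a A A  =>  a A A A   (applied A -> A A)
  Step 5: a A A A  =>  a A A A A   (applied A -> A A)
  Step 6: a A A A A  =>  a A A A A A   (applied A -> A A)
  Step 7: a A A A A A  =>  a A A A A A A   (applied A -> A A)
  Step 8: a A A A A A A  =>  a a A A A A A   (applied A -> a)
  Step 9: a a A A A A A  =>  a a a A A A A   (applied A -> a)
  Step 10: a a a A A A A  =>  a a a a A A A   (applied A -> a)
  Step 11: a a a a A A A  =>  a a a a A A A A   (applied A -> A A)
  Step 12: a a a a A A A A  =>  a a a a A A A A A   (applied A -> A A)
  Step 13: a a a a A A A A A  =>  a a a a a A A A A   (applied A -> a)
  Step 14: a a a a a A A A A  =>  a a a a a a A A A   (applied A -> a)
  Step 15: a a a a a a A A A  =>  a a a a a a A A A A   (applied A -> A A)
  Step 16: a a a a a a A A A A  =>  a a a a a a a A A A   (applied A -> a)
  Step 17: a a a a a a a A A A  =>  a a a a a a a a A A   (applied A -> a)
  Step 18: a a a a a a a a A A  =>  a a a a a a a a a A   (applied A -> a)
  Step 19: a a a a a a a a a A  =>  a a a a a a a a a A A   (applied A -> A A)
  Step 20: a a a a a a a a a A A  =>  a a a a a a a a a a A   (applied A -> a)
  Step 21: a a a a a a a a a a A  =>  a a a a a a a a a a a   (applied A -> a)
Final yield: a a a a a a a a a a a
Total rewrite steps: 21

21


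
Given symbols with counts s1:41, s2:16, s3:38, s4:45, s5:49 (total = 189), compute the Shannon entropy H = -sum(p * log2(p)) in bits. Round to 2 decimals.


Computing entropy H = -sum(p_i * log2(p_i)):
  s1: p = 41/189 = 0.2169, -p*log2(p) = 0.4783
  s2: p = 16/189 = 0.0847, -p*log2(p) = 0.3016
  s3: p = 38/189 = 0.2011, -p*log2(p) = 0.4653
  s4: p = 45/189 = 0.2381, -p*log2(p) = 0.4929
  s5: p = 49/189 = 0.2593, -p*log2(p) = 0.5049
H = sum of terms = 2.2430
Rounded to 2 decimals: 2.24

2.24


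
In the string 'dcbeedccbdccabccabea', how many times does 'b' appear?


Scanning 'dcbeedccbdccabccabea' for 'b':
  Position 2: 'b' -> MATCH (count: 1)
  Position 8: 'b' -> MATCH (count: 2)
  Position 13: 'b' -> MATCH (count: 3)
  Position 17: 'b' -> MATCH (count: 4)
Total occurrences of 'b': 4

4


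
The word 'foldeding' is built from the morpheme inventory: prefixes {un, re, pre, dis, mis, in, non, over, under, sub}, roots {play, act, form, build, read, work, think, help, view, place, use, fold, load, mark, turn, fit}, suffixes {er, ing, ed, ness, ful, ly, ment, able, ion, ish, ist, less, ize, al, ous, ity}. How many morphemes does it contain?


Segmenting 'foldeding' against the inventory:
  'fold' -> root (morpheme 1)
  'ed' -> suffix (morpheme 2)
  'ing' -> suffix (morpheme 3)
Total morphemes: 3

3


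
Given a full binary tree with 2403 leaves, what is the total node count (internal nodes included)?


Leaf nodes (terminals): 2403
Internal nodes = n - 1 = 2403 - 1 = 2402
Total = leaves + internal = 2403 + 2402 = 4805

4805


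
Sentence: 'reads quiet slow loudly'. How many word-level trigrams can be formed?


Word trigrams from [4] words:
  Trigram 1: (reads quiet slow)
  Trigram 2: (quiet slow loudly)
Total word trigrams: 4 - 2 = 2

2


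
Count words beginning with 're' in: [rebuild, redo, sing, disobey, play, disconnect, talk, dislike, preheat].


Checking each word for prefix 're':
  'rebuild' -> YES, starts with 're' (count: 1)
  'redo' -> YES, starts with 're' (count: 2)
  'sing' -> no (count: 2)
  'disobey' -> no (count: 2)
  'play' -> no (count: 2)
  'disconnect' -> no (count: 2)
  'talk' -> no (count: 2)
  'dislike' -> no (count: 2)
  'preheat' -> no (count: 2)
Total with prefix 're': 2

2


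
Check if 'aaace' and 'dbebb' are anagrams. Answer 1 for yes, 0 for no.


Sort characters of 'aaace': 'aaace'
Sort characters of 'dbebb': 'bbbde'
Sorted forms differ -> they are NOT anagrams
Result: 0

0


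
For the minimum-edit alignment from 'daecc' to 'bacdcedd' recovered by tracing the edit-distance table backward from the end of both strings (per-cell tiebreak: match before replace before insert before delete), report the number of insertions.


Edit distance = 6. Backtracking from cell (5, 8) with preference match > replace > insert > delete,
then listing the resulting alignment 'daecc' -> 'bacdcedd' left to right:
  Step 1: insert 'b' [insertion #1]
  Step 2: insert 'a' [insertion #2]
  Step 3: insert 'c' [insertion #3]
  Step 4: keep 'd'
  Step 5: replace a->c
  Step 6: keep 'e'
  Step 7: replace c->d
  Step 8: replace c->d
Total insertions: 3

3


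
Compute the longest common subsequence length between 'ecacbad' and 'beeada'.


DP table for LCS of 'ecacbad' and 'beeada':
       b  e  e  a  d  a
    0  0  0  0  0  0  0
  e 0  0  1  1  1  1  1
  c 0  0  1  1  1  1  1
  a 0  0  1  1  2  2  2
  c 0  0  1  1  2  2  2
  b 0  1  1  1  2  2  2
  a 0  1  1  1  2  2  3
  d 0  1  1  1  2  3  3
LCS: 'eaa'
LCS length = 3

3


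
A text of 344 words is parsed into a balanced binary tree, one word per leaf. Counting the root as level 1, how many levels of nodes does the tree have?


In a balanced binary tree with n leaves the deepest leaf is ceil(log2(n)) edges below the root,
so counting node levels inclusive of root and leaves gives ceil(log2(n)) + 1 levels.
log2(344) = 8.4263
ceil(8.4263) = 9
levels = 9 + 1 = 10

10


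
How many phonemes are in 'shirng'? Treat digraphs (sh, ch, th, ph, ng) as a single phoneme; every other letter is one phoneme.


Parsing 'shirng' greedily, digraphs first:
  'sh' -> digraph (1 consonant phoneme) (phonemes so far: 1)
  'i' -> vowel phoneme (phonemes so far: 2)
  'r' -> consonant phoneme (phonemes so far: 3)
  'ng' -> digraph (1 consonant phoneme) (phonemes so far: 4)
Total phonemes: 4

4


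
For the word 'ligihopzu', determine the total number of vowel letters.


Scanning each character of 'ligihopzu':
  Position 1: 'l' -> consonant (running count: 0)
  Position 2: 'i' -> vowel (running count: 1)
  Position 3: 'g' -> consonant (running count: 1)
  Position 4: 'i' -> vowel (running count: 2)
  Position 5: 'h' -> consonant (running count: 2)
  Position 6: 'o' -> vowel (running count: 3)
  Position 7: 'p' -> consonant (running count: 3)
  Position 8: 'z' -> consonant (running count: 3)
  Position 9: 'u' -> vowel (running count: 4)
Total vowels: 4

4


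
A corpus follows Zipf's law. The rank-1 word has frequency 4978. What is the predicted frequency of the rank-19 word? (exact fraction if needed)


Zipf's law: freq(rank) = f1 / rank
f1 = 4978, rank = 19
freq = 4978 / 19
= 262

262


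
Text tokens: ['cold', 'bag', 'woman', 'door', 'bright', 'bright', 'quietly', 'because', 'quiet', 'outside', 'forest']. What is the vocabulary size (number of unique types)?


Listing all tokens and tracking unique types:
  Token 1: 'cold' -> NEW (unique so far: 1)
  Token 2: 'bag' -> NEW (unique so far: 2)
  Token 3: 'woman' -> NEW (unique so far: 3)
  Token 4: 'door' -> NEW (unique so far: 4)
  Token 5: 'bright' -> NEW (unique so far: 5)
  Token 6: 'bright' -> duplicate (unique so far: 5)
  Token 7: 'quietly' -> NEW (unique so far: 6)
  Token 8: 'because' -> NEW (unique so far: 7)
  Token 9: 'quiet' -> NEW (unique so far: 8)
  Token 10: 'outside' -> NEW (unique so far: 9)
  Token 11: 'forest' -> NEW (unique so far: 10)
Unique types: ('bag', 'because', 'bright', 'cold', 'door', 'forest', 'outside', 'quiet', 'quietly', 'woman')
Vocabulary size: 10

10


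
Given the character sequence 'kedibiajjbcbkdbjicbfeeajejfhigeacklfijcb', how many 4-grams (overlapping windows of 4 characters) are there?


String 'kedibiajjbcbkdbjicbfeeajejfhigeacklfijcb' has length L = 40.
Number of overlapping n-grams = L - n + 1
Substituting: 40 - 4 + 1 = 37

37


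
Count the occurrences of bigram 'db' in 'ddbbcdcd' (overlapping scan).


Scanning 'ddbbcdcd' for bigram 'db':
  Position 0: 'dd' -> no
  Position 1: 'db' -> MATCH
  Position 2: 'bb' -> no
  Position 3: 'bc' -> no
  Position 4: 'cd' -> no
  Position 5: 'dc' -> no
  Position 6: 'cd' -> no
Total matches: 1

1


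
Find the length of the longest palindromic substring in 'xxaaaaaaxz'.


Scanning 'xxaaaaaaxz' for palindromic substrings.
Substring at positions 1-8: 'xaaaaaax'.
Check: reverse('xaaaaaax') = 'xaaaaaax' -> palindrome confirmed.
Neighbouring characters ('x' / 'z') break symmetry, so it cannot extend further.
No longer palindromic substring exists; longest length = 8

8


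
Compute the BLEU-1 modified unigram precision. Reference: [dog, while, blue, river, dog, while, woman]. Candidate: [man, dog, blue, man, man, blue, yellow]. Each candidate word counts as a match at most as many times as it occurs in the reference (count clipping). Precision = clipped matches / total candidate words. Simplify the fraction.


Reference word counts: {'blue': 1, 'dog': 2, 'river': 1, 'while': 2, 'woman': 1}
Checking each candidate word (with clipping):
  'man' -> not in reference -> no match (matches: 0)
  'dog' -> in reference (ref count 2, used 1/2) -> match (matches: 1)
  'blue' -> in reference (ref count 1, used 1/1) -> match (matches: 2)
  'man' -> not in reference -> no match (matches: 2)
  'man' -> not in reference -> no match (matches: 2)
  'blue' -> ref count 1 already used up (1/1) -> clipped, no match (matches: 2)
  'yellow' -> not in reference -> no match (matches: 2)
Clipped matches: 2, Candidate length: 7
Precision = 2/7

2/7


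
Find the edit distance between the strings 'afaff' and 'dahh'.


Building DP table for s1='afaff' (len 5) and s2='dahh' (len 4):
       d  a  h  h
    0  1  2  3  4
  a 1  1  1  2  3
  f 2  2  2  2  3
  a 3  3  2  3  3
  f 4  4  3  3  4
  f 5  5  4  4  4
Edit distance = dp[5][4] = 4

4


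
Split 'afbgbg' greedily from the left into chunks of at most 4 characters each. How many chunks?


'afbgbg' has 6 characters.
Chunking with max size 4:
  Chunk 1: 'afbg' (positions 0-3)
  Chunk 2: 'bg' (positions 4-5)
Total chunks: ceil(6 / 4) = 2

2


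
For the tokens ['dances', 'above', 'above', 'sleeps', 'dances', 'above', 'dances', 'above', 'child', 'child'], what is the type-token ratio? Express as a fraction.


Tokens: 10
Unique types: ('above', 'child', 'dances', 'sleeps') = 4
TTR = 4/10
Simplify: divide both by 2 -> 2/5
TTR = 2/5

2/5


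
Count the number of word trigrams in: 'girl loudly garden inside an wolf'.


Word trigrams from [6] words:
  Trigram 1: (girl loudly garden)
  Trigram 2: (loudly garden inside)
  Trigram 3: (garden inside an)
  Trigram 4: (inside an wolf)
Total word trigrams: 6 - 2 = 4

4


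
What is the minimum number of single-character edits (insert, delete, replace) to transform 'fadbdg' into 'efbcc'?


Building DP table for s1='fadbdg' (len 6) and s2='efbcc' (len 5):
       e  f  b  c  c
    0  1  2  3  4  5
  f 1  1  1  2  3  4
  a 2  2  2  2  3  4
  d 3  3  3  3  3  4
  b 4  4  4  3  4  4
  d 5  5  5  4  4  5
  g 6  6  6  5  5  5
Edit distance = dp[6][5] = 5

5


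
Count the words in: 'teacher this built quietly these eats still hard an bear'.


Counting words by splitting on spaces:
  Word 1: 'teacher'
  Word 2: 'this'
  Word 3: 'built'
  Word 4: 'quietly'
  Word 5: 'these'
  Word 6: 'eats'
  Word 7: 'still'
  Word 8: 'hard'
  Word 9: 'an'
  Word 10: 'bear'
Total words: 10

10


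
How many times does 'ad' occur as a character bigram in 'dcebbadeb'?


Scanning 'dcebbadeb' for bigram 'ad':
  Position 0: 'dc' -> no
  Position 1: 'ce' -> no
  Position 2: 'eb' -> no
  Position 3: 'bb' -> no
  Position 4: 'ba' -> no
  Position 5: 'ad' -> MATCH
  Position 6: 'de' -> no
  Position 7: 'eb' -> no
Total matches: 1

1


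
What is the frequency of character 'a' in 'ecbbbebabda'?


Scanning 'ecbbbebabda' for 'a':
  Position 7: 'a' -> MATCH (count: 1)
  Position 10: 'a' -> MATCH (count: 2)
Total occurrences of 'a': 2

2


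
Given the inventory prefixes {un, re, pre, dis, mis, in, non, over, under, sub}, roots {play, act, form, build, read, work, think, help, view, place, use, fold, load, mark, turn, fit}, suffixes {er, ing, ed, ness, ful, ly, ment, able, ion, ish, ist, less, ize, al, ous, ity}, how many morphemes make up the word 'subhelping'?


Segmenting 'subhelping' against the inventory:
  'sub' -> prefix (morpheme 1)
  'help' -> root (morpheme 2)
  'ing' -> suffix (morpheme 3)
Total morphemes: 3

3


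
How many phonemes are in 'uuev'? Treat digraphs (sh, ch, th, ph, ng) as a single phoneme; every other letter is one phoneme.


Parsing 'uuev' greedily, digraphs first:
  'u' -> vowel phoneme (phonemes so far: 1)
  'u' -> vowel phoneme (phonemes so far: 2)
  'e' -> vowel phoneme (phonemes so far: 3)
  'v' -> consonant phoneme (phonemes so far: 4)
Total phonemes: 4

4


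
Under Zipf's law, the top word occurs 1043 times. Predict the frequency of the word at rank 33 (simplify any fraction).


Zipf's law: freq(rank) = f1 / rank
f1 = 1043, rank = 33
freq = 1043 / 33
GCD(1043, 33) = 1
Simplified: 1043/33

1043/33


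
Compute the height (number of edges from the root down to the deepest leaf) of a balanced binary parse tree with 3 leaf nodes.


In a balanced binary tree with n leaves the deepest leaf is ceil(log2(n)) edges below the root.
log2(3) = 1.5850
ceil(1.5850) = 2
height (edges) = 2

2


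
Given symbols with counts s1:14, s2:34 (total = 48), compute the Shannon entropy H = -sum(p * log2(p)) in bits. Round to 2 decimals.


Computing entropy H = -sum(p_i * log2(p_i)):
  s1: p = 14/48 = 0.2917, -p*log2(p) = 0.5185
  s2: p = 34/48 = 0.7083, -p*log2(p) = 0.3524
H = sum of terms = 0.8709
Rounded to 2 decimals: 0.87

0.87


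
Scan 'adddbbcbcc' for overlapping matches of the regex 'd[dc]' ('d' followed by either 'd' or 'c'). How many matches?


Pattern: d[dc] means 'd' followed by either 'd' or 'c'.
Scanning 'adddbbcbcc' position-by-position:
  Pos 0: window 'ad' -> no
  Pos 1: window 'dd' -> MATCH
  Pos 2: window 'dd' -> MATCH
  Pos 3: window 'db' -> no
  Pos 4: window 'bb' -> no
  Pos 5: window 'bc' -> no
  Pos 6: window 'cb' -> no
  Pos 7: window 'bc' -> no
  Pos 8: window 'cc' -> no
  Pos 9: window 'c' -> no
Total matches: 2

2


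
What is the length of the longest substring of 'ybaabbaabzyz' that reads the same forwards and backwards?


Scanning 'ybaabbaabzyz' for palindromic substrings.
Substring at positions 1-8: 'baabbaab'.
Check: reverse('baabbaab') = 'baabbaab' -> palindrome confirmed.
Neighbouring characters ('y' / 'z') break symmetry, so it cannot extend further.
No longer palindromic substring exists; longest length = 8

8


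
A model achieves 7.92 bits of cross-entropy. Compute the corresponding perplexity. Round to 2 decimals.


Perplexity formula: PP = 2^H
H = 7.92
PP = 2^7.92
Decompose: 2^7.92 = 2^7 * 2^0.92
2^7 = 128, 2^0.92 ~ 1.8921153
PP ~ 128 * 1.8921153 = 242.1907584
Rounded to 2 decimals: 242.19

242.19


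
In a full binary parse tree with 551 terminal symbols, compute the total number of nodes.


Leaf nodes (terminals): 551
Internal nodes = n - 1 = 551 - 1 = 550
Total = leaves + internal = 551 + 550 = 1101

1101


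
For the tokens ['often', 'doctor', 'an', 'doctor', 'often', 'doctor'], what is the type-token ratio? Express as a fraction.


Tokens: 6
Unique types: ('an', 'doctor', 'often') = 3
TTR = 3/6
Simplify: divide both by 3 -> 1/2
TTR = 1/2

1/2


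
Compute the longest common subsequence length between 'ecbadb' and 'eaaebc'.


DP table for LCS of 'ecbadb' and 'eaaebc':
       e  a  a  e  b  c
    0  0  0  0  0  0  0
  e 0  1  1  1  1  1  1
  c 0  1  1  1  1  1  2
  b 0  1  1  1  1  2  2
  a 0  1  2  2  2  2  2
  d 0  1  2  2  2  2  2
  b 0  1  2  2  2  3  3
LCS: 'eab'
LCS length = 3

3


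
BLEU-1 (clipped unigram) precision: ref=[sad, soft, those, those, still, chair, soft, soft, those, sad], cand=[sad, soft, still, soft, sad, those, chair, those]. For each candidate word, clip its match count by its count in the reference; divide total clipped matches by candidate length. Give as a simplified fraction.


Reference word counts: {'chair': 1, 'sad': 2, 'soft': 3, 'still': 1, 'those': 3}
Checking each candidate word (with clipping):
  'sad' -> in reference (ref count 2, used 1/2) -> match (matches: 1)
  'soft' -> in reference (ref count 3, used 1/3) -> match (matches: 2)
  'still' -> in reference (ref count 1, used 1/1) -> match (matches: 3)
  'soft' -> in reference (ref count 3, used 2/3) -> match (matches: 4)
  'sad' -> in reference (ref count 2, used 2/2) -> match (matches: 5)
  'those' -> in reference (ref count 3, used 1/3) -> match (matches: 6)
  'chair' -> in reference (ref count 1, used 1/1) -> match (matches: 7)
  'those' -> in reference (ref count 3, used 2/3) -> match (matches: 8)
Clipped matches: 8, Candidate length: 8
Precision = 8/8 = 1

1


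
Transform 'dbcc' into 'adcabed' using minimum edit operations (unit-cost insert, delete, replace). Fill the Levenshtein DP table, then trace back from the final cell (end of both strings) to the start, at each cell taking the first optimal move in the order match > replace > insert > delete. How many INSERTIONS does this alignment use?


Edit distance = 5. Backtracking from cell (4, 7) with preference match > replace > insert > delete,
then listing the resulting alignment 'dbcc' -> 'adcabed' left to right:
  Step 1: insert 'a' [insertion #1]
  Step 2: keep 'd'
  Step 3: insert 'c' [insertion #2]
  Step 4: insert 'a' [insertion #3]
  Step 5: keep 'b'
  Step 6: replace c->e
  Step 7: replace c->d
Total insertions: 3

3


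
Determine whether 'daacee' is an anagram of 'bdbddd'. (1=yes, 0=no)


Sort characters of 'daacee': 'aacdee'
Sort characters of 'bdbddd': 'bbdddd'
Sorted forms differ -> they are NOT anagrams
Result: 0

0


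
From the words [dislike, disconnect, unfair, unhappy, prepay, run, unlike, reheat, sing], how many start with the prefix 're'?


Checking each word for prefix 're':
  'dislike' -> no (count: 0)
  'disconnect' -> no (count: 0)
  'unfair' -> no (count: 0)
  'unhappy' -> no (count: 0)
  'prepay' -> no (count: 0)
  'run' -> no (count: 0)
  'unlike' -> no (count: 0)
  'reheat' -> YES, starts with 're' (count: 1)
  'sing' -> no (count: 1)
Total with prefix 're': 1

1


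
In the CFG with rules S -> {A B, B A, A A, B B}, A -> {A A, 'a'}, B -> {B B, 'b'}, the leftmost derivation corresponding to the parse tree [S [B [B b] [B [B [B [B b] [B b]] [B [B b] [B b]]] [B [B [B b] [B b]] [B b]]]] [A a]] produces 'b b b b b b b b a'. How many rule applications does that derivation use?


Every bracketed nonterminal node [X ...] in the tree is produced by exactly one rule application.
Reading the tree off as a leftmost derivation:
  Step 1: S  =>  B A   (applied S -> B A)
  Step 2: B A  =>  B B A   (applied B -> B B)
  Step 3: B B A  =>  b B A   (applied B -> b)
  Step 4: b B A  =>  b B B A   (applied B -> B B)
  Step 5: b B B A  =>  b B B B A   (applied B -> B B)
  Step 6: b B B B A  =>  b B B B B A   (applied B -> B B)
  Step 7: b B B B B A  =>  b b B B B A   (applied B -> b)
  Step 8: b b B B B A  =>  b b b B B A   (applied B -> b)
  Step 9: b b b B B A  =>  b b b B B B A   (applied B -> B B)
  Step 10: b b b B B B A  =>  b b b b B B A   (applied B -> b)
  Step 11: b b b b B B A  =>  b b b b b B A   (applied B -> b)
  Step 12: b b b b b B A  =>  b b b b b B B A   (applied B -> B B)
  Step 13: b b b b b B B A  =>  b b b b b B B B A   (applied B -> B B)
  Step 14: b b b b b B B B A  =>  b b b b b b B B A   (applied B -> b)
  Step 15: b b b b b b B B A  =>  b b b b b b b B A   (applied B -> b)
  Step 16: b b b b b b b B A  =>  b b b b b b b b A   (applied B -> b)
  Step 17: b b b b b b b b A  =>  b b b b b b b b a   (applied A -> a)
Final yield: b b b b b b b b a
Total rewrite steps: 17

17


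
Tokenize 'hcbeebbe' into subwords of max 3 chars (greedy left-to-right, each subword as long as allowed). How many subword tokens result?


'hcbeebbe' has 8 characters.
Chunking with max size 3:
  Chunk 1: 'hcb' (positions 0-2)
  Chunk 2: 'eeb' (positions 3-5)
  Chunk 3: 'be' (positions 6-7)
Total chunks: ceil(8 / 3) = 3

3


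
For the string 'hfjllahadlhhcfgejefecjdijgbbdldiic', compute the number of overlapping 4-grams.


String 'hfjllahadlhhcfgejefecjdijgbbdldiic' has length L = 34.
Number of overlapping n-grams = L - n + 1
Substituting: 34 - 4 + 1 = 31

31


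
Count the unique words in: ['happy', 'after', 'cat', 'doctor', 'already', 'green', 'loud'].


Listing all tokens and tracking unique types:
  Token 1: 'happy' -> NEW (unique so far: 1)
  Token 2: 'after' -> NEW (unique so far: 2)
  Token 3: 'cat' -> NEW (unique so far: 3)
  Token 4: 'doctor' -> NEW (unique so far: 4)
  Token 5: 'already' -> NEW (unique so far: 5)
  Token 6: 'green' -> NEW (unique so far: 6)
  Token 7: 'loud' -> NEW (unique so far: 7)
Unique types: ('after', 'already', 'cat', 'doctor', 'green', 'happy', 'loud')
Vocabulary size: 7

7
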